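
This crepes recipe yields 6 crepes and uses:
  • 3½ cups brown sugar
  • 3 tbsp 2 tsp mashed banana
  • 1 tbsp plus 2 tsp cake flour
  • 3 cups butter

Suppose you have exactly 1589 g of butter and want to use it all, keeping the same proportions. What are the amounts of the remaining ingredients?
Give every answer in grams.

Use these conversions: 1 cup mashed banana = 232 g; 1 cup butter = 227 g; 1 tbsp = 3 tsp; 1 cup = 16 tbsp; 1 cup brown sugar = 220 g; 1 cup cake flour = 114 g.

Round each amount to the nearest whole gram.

The original recipe has 681 g of butter, so the scaling factor is 1589 ÷ 681 = 7/3.
brown sugar: 3.5 cup × 7/3 × 220 g/cup ≈ 1797 g
mashed banana: (3 tbsp + 2 tsp = 11/3 tbsp) × 7/3 ÷ 16 tbsp/cup × 232 g/cup ≈ 124 g
cake flour: (1 tbsp + 2 tsp = 5/3 tbsp) × 7/3 ÷ 16 tbsp/cup × 114 g/cup ≈ 28 g

brown sugar: 1797 g; mashed banana: 124 g; cake flour: 28 g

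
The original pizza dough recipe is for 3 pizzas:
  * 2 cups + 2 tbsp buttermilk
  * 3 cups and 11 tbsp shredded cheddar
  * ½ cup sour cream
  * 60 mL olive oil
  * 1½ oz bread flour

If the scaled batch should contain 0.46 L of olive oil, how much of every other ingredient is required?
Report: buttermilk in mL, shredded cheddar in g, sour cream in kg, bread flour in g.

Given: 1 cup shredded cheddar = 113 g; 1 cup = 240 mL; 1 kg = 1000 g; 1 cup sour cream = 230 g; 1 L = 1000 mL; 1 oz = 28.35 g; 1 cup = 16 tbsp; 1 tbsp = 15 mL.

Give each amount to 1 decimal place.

buttermilk: 3910.0 mL; shredded cheddar: 3194.6 g; sour cream: 0.9 kg; bread flour: 326.0 g

The original recipe has 0.06 L of olive oil, so the scaling factor is 0.46 ÷ 0.06 = 23/3.
buttermilk: (2 cup + 2 tbsp = 2.125 cup) × 23/3 × 240 mL/cup = 3910.0 mL
shredded cheddar: (3 cup + 11 tbsp = 3.6875 cup) × 23/3 × 113 g/cup ≈ 3194.6 g
sour cream: 0.5 cup × 23/3 × 230 g/cup ÷ 1000 g/kg ≈ 0.9 kg
bread flour: 1.5 oz × 23/3 × 28.35 g/oz ≈ 326.0 g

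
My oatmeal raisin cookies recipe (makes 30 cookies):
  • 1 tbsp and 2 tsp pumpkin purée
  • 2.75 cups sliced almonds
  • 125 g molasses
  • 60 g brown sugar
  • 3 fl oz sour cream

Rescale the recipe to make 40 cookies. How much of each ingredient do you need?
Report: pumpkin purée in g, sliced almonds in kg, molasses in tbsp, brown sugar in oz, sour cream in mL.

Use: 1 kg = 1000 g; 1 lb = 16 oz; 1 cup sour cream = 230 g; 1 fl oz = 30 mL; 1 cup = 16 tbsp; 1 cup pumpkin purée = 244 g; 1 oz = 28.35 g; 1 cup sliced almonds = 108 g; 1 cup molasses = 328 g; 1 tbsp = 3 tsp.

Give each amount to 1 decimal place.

Scaling factor: 40/30 = 4/3.
pumpkin purée: (1 tbsp + 2 tsp = 5/3 tbsp) × 4/3 ÷ 16 tbsp/cup × 244 g/cup ≈ 33.9 g
sliced almonds: 2.75 cup × 4/3 × 108 g/cup ÷ 1000 g/kg ≈ 0.4 kg
molasses: 125 g × 4/3 ÷ 328 g/cup × 16 tbsp/cup ≈ 8.1 tbsp
brown sugar: 60 g × 4/3 ÷ 28.35 g/oz ≈ 2.8 oz
sour cream: 3 fl oz × 4/3 × 30 mL/fl oz = 120.0 mL

pumpkin purée: 33.9 g; sliced almonds: 0.4 kg; molasses: 8.1 tbsp; brown sugar: 2.8 oz; sour cream: 120.0 mL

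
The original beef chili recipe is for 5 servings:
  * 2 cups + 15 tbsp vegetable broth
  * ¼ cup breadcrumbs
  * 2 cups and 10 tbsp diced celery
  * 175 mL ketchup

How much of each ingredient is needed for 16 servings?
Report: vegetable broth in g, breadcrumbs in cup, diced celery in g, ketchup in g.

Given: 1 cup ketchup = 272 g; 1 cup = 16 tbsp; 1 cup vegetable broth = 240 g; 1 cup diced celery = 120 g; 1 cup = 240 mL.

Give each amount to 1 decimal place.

Scaling factor: 16/5 = 3.2.
vegetable broth: (2 cup + 15 tbsp = 2.9375 cup) × 16/5 × 240 g/cup = 2256.0 g
breadcrumbs: 0.25 cup × 16/5 = 0.8 cup
diced celery: (2 cup + 10 tbsp = 2.625 cup) × 16/5 × 120 g/cup = 1008.0 g
ketchup: 175 mL × 16/5 ÷ 240 mL/cup × 272 g/cup ≈ 634.7 g

vegetable broth: 2256.0 g; breadcrumbs: 0.8 cup; diced celery: 1008.0 g; ketchup: 634.7 g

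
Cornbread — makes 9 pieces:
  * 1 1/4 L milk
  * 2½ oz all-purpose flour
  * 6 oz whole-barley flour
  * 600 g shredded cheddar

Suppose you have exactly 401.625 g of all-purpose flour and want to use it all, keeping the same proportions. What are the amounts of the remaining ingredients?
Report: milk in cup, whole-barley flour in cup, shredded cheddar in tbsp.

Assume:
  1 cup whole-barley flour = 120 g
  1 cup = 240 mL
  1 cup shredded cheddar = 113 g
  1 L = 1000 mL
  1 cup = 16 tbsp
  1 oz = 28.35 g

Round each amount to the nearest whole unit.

milk: 30 cup; whole-barley flour: 8 cup; shredded cheddar: 481 tbsp

The original recipe has 70.875 g of all-purpose flour, so the scaling factor is 401.625 ÷ 70.875 = 17/3.
milk: 1.25 L × 17/3 × 1000 mL/L ÷ 240 mL/cup ≈ 30 cup
whole-barley flour: 6 oz × 17/3 × 28.35 g/oz ÷ 120 g/cup ≈ 8 cup
shredded cheddar: 600 g × 17/3 ÷ 113 g/cup × 16 tbsp/cup ≈ 481 tbsp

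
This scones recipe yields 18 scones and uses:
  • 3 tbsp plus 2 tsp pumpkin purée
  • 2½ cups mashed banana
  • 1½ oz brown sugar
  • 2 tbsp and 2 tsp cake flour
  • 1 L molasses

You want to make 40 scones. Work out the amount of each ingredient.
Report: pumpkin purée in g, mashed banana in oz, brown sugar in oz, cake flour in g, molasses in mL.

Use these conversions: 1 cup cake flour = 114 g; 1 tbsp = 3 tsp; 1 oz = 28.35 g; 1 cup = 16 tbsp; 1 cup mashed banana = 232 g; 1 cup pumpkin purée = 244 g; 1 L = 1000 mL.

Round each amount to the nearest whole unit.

pumpkin purée: 124 g; mashed banana: 45 oz; brown sugar: 3 oz; cake flour: 42 g; molasses: 2222 mL

Scaling factor: 40/18 = 20/9.
pumpkin purée: (3 tbsp + 2 tsp = 11/3 tbsp) × 20/9 ÷ 16 tbsp/cup × 244 g/cup ≈ 124 g
mashed banana: 2.5 cup × 20/9 × 232 g/cup ÷ 28.35 g/oz ≈ 45 oz
brown sugar: 1.5 oz × 20/9 ≈ 3 oz
cake flour: (2 tbsp + 2 tsp = 8/3 tbsp) × 20/9 ÷ 16 tbsp/cup × 114 g/cup ≈ 42 g
molasses: 1 L × 20/9 × 1000 mL/L ≈ 2222 mL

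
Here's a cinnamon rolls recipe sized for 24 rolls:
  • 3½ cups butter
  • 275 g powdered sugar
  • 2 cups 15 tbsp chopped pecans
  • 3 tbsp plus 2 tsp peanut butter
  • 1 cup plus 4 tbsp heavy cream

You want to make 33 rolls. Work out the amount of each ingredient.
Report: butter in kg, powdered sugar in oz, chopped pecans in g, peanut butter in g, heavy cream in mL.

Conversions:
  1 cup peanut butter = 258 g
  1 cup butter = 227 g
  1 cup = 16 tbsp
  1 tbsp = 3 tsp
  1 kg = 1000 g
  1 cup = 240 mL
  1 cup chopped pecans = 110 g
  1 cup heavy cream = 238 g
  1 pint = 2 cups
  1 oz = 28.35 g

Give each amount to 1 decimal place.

butter: 1.1 kg; powdered sugar: 13.3 oz; chopped pecans: 444.3 g; peanut butter: 81.3 g; heavy cream: 412.5 mL

Scaling factor: 33/24 = 11/8 = 1.375.
butter: 3.5 cup × 11/8 × 227 g/cup ÷ 1000 g/kg ≈ 1.1 kg
powdered sugar: 275 g × 11/8 ÷ 28.35 g/oz ≈ 13.3 oz
chopped pecans: (2 cup + 15 tbsp = 2.9375 cup) × 11/8 × 110 g/cup ≈ 444.3 g
peanut butter: (3 tbsp + 2 tsp = 11/3 tbsp) × 11/8 ÷ 16 tbsp/cup × 258 g/cup ≈ 81.3 g
heavy cream: (1 cup + 4 tbsp = 1.25 cup) × 11/8 × 240 mL/cup = 412.5 mL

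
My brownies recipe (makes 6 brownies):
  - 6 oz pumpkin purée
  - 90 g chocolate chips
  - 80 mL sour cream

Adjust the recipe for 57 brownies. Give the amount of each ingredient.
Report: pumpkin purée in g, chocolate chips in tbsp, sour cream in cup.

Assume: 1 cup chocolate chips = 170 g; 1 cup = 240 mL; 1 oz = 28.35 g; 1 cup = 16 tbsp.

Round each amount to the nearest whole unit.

pumpkin purée: 1616 g; chocolate chips: 80 tbsp; sour cream: 3 cup

Scaling factor: 57/6 = 19/2 = 9.5.
pumpkin purée: 6 oz × 19/2 × 28.35 g/oz ≈ 1616 g
chocolate chips: 90 g × 19/2 ÷ 170 g/cup × 16 tbsp/cup ≈ 80 tbsp
sour cream: 80 mL × 19/2 ÷ 240 mL/cup ≈ 3 cup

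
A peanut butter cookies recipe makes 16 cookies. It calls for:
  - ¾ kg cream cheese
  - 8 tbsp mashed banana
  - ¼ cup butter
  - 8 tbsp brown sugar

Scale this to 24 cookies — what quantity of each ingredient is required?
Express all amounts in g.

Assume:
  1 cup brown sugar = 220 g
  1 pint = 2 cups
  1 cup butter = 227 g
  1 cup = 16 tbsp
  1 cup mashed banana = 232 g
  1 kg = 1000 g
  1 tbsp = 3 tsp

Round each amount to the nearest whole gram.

cream cheese: 1125 g; mashed banana: 174 g; butter: 85 g; brown sugar: 165 g

Scaling factor: 24/16 = 3/2 = 1.5.
cream cheese: 0.75 kg × 3/2 × 1000 g/kg = 1125 g
mashed banana: 8 tbsp × 3/2 ÷ 16 tbsp/cup × 232 g/cup = 174 g
butter: 0.25 cup × 3/2 × 227 g/cup ≈ 85 g
brown sugar: 8 tbsp × 3/2 ÷ 16 tbsp/cup × 220 g/cup = 165 g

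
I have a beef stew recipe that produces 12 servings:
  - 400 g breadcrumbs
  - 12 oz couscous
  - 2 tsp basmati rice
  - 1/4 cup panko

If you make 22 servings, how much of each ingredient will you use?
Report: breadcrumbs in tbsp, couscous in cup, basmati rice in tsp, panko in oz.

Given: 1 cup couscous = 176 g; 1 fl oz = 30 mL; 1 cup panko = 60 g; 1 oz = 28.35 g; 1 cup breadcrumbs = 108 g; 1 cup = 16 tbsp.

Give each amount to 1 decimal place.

breadcrumbs: 108.6 tbsp; couscous: 3.5 cup; basmati rice: 3.7 tsp; panko: 1.0 oz

Scaling factor: 22/12 = 11/6.
breadcrumbs: 400 g × 11/6 ÷ 108 g/cup × 16 tbsp/cup ≈ 108.6 tbsp
couscous: 12 oz × 11/6 × 28.35 g/oz ÷ 176 g/cup ≈ 3.5 cup
basmati rice: 2 tsp × 11/6 ≈ 3.7 tsp
panko: 0.25 cup × 11/6 × 60 g/cup ÷ 28.35 g/oz ≈ 1.0 oz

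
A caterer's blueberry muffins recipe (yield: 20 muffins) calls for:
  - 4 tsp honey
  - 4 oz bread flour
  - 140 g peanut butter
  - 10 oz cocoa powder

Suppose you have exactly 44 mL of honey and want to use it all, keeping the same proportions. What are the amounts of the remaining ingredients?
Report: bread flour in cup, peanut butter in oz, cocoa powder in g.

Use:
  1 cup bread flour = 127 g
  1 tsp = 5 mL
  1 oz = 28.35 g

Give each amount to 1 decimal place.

The original recipe has 20 mL of honey, so the scaling factor is 44 ÷ 20 = 11/5 = 2.2.
bread flour: 4 oz × 11/5 × 28.35 g/oz ÷ 127 g/cup ≈ 2.0 cup
peanut butter: 140 g × 11/5 ÷ 28.35 g/oz ≈ 10.9 oz
cocoa powder: 10 oz × 11/5 × 28.35 g/oz = 623.7 g

bread flour: 2.0 cup; peanut butter: 10.9 oz; cocoa powder: 623.7 g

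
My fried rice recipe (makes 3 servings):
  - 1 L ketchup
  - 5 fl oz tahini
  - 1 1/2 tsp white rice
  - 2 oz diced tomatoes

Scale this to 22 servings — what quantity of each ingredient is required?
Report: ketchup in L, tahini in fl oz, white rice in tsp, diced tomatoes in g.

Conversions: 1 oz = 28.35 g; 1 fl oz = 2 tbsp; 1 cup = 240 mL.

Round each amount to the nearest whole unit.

ketchup: 7 L; tahini: 37 fl oz; white rice: 11 tsp; diced tomatoes: 416 g

Scaling factor: 22/3.
ketchup: 1 L × 22/3 ≈ 7 L
tahini: 5 fl oz × 22/3 ≈ 37 fl oz
white rice: 1.5 tsp × 22/3 = 11 tsp
diced tomatoes: 2 oz × 22/3 × 28.35 g/oz ≈ 416 g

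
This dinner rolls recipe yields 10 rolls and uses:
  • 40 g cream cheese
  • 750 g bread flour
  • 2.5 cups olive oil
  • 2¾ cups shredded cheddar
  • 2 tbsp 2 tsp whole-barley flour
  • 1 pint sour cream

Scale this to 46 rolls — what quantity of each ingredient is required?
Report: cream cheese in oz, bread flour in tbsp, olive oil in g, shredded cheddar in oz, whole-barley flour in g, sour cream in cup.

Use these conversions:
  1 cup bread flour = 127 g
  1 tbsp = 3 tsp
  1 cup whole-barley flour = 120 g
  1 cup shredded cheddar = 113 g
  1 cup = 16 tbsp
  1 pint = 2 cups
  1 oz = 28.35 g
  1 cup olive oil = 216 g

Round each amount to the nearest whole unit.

Scaling factor: 46/10 = 23/5 = 4.6.
cream cheese: 40 g × 23/5 ÷ 28.35 g/oz ≈ 6 oz
bread flour: 750 g × 23/5 ÷ 127 g/cup × 16 tbsp/cup ≈ 435 tbsp
olive oil: 2.5 cup × 23/5 × 216 g/cup = 2484 g
shredded cheddar: 2.75 cup × 23/5 × 113 g/cup ÷ 28.35 g/oz ≈ 50 oz
whole-barley flour: (2 tbsp + 2 tsp = 8/3 tbsp) × 23/5 ÷ 16 tbsp/cup × 120 g/cup = 92 g
sour cream: 1 pint × 23/5 × 2 cup/pint ≈ 9 cup

cream cheese: 6 oz; bread flour: 435 tbsp; olive oil: 2484 g; shredded cheddar: 50 oz; whole-barley flour: 92 g; sour cream: 9 cup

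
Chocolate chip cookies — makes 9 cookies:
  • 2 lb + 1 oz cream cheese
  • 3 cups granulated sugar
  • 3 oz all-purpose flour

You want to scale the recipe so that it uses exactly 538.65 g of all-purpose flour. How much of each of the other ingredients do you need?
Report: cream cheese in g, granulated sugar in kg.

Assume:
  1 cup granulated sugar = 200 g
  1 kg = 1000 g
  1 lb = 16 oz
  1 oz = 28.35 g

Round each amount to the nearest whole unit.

The original recipe has 85.05 g of all-purpose flour, so the scaling factor is 538.65 ÷ 85.05 = 19/3.
cream cheese: (2 lb + 1 oz = 2.0625 lb) × 19/3 × 16 oz/lb × 28.35 g/oz ≈ 5925 g
granulated sugar: 3 cup × 19/3 × 200 g/cup ÷ 1000 g/kg ≈ 4 kg

cream cheese: 5925 g; granulated sugar: 4 kg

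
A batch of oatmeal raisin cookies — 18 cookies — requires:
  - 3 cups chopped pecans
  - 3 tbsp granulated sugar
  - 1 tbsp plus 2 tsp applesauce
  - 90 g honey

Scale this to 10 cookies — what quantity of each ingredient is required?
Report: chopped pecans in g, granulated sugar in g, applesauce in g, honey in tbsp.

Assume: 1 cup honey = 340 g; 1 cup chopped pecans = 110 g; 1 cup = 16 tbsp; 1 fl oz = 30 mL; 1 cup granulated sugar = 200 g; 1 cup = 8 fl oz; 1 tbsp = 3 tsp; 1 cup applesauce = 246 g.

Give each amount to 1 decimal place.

chopped pecans: 183.3 g; granulated sugar: 20.8 g; applesauce: 14.2 g; honey: 2.4 tbsp

Scaling factor: 10/18 = 5/9.
chopped pecans: 3 cup × 5/9 × 110 g/cup ≈ 183.3 g
granulated sugar: 3 tbsp × 5/9 ÷ 16 tbsp/cup × 200 g/cup ≈ 20.8 g
applesauce: (1 tbsp + 2 tsp = 5/3 tbsp) × 5/9 ÷ 16 tbsp/cup × 246 g/cup ≈ 14.2 g
honey: 90 g × 5/9 ÷ 340 g/cup × 16 tbsp/cup ≈ 2.4 tbsp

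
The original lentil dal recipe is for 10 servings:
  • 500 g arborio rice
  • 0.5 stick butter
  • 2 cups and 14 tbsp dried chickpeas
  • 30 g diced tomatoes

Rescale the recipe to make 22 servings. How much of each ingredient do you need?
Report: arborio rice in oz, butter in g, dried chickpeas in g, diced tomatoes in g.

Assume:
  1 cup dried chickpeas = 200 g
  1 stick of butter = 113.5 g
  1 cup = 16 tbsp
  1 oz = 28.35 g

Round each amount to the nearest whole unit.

arborio rice: 39 oz; butter: 125 g; dried chickpeas: 1265 g; diced tomatoes: 66 g

Scaling factor: 22/10 = 11/5 = 2.2.
arborio rice: 500 g × 11/5 ÷ 28.35 g/oz ≈ 39 oz
butter: 0.5 stick × 11/5 × 113.5 g/stick ≈ 125 g
dried chickpeas: (2 cup + 14 tbsp = 2.875 cup) × 11/5 × 200 g/cup = 1265 g
diced tomatoes: 30 g × 11/5 = 66 g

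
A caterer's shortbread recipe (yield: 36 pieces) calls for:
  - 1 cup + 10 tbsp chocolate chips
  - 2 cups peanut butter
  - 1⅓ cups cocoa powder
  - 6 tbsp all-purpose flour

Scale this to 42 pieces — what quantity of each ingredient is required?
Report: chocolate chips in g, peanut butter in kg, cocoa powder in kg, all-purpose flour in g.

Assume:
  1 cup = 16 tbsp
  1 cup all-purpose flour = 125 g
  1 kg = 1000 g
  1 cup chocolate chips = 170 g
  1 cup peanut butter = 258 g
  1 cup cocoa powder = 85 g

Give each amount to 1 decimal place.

Scaling factor: 42/36 = 7/6.
chocolate chips: (1 cup + 10 tbsp = 1.625 cup) × 7/6 × 170 g/cup ≈ 322.3 g
peanut butter: 2 cup × 7/6 × 258 g/cup ÷ 1000 g/kg ≈ 0.6 kg
cocoa powder: 4/3 cup × 7/6 × 85 g/cup ÷ 1000 g/kg ≈ 0.1 kg
all-purpose flour: 6 tbsp × 7/6 ÷ 16 tbsp/cup × 125 g/cup ≈ 54.7 g

chocolate chips: 322.3 g; peanut butter: 0.6 kg; cocoa powder: 0.1 kg; all-purpose flour: 54.7 g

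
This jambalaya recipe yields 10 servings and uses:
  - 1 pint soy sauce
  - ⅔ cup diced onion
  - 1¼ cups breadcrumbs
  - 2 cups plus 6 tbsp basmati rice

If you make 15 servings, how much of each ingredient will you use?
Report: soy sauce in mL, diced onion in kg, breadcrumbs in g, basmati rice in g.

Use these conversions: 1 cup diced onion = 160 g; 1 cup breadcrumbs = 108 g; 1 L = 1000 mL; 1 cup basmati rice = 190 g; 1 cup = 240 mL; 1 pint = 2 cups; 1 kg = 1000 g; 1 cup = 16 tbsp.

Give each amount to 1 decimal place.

soy sauce: 720.0 mL; diced onion: 0.2 kg; breadcrumbs: 202.5 g; basmati rice: 676.9 g

Scaling factor: 15/10 = 3/2 = 1.5.
soy sauce: 1 pint × 3/2 × 2 cup/pint × 240 mL/cup = 720.0 mL
diced onion: 2/3 cup × 3/2 × 160 g/cup ÷ 1000 g/kg ≈ 0.2 kg
breadcrumbs: 1.25 cup × 3/2 × 108 g/cup = 202.5 g
basmati rice: (2 cup + 6 tbsp = 2.375 cup) × 3/2 × 190 g/cup ≈ 676.9 g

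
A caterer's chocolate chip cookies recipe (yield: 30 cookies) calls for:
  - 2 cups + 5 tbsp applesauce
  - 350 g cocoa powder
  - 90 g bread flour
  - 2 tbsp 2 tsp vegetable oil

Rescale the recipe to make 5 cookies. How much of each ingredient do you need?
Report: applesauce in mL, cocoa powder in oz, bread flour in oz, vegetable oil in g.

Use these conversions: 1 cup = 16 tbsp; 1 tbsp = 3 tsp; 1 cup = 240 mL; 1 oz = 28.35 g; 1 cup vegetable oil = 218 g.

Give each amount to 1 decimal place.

applesauce: 92.5 mL; cocoa powder: 2.1 oz; bread flour: 0.5 oz; vegetable oil: 6.1 g

Scaling factor: 5/30 = 1/6.
applesauce: (2 cup + 5 tbsp = 2.3125 cup) × 1/6 × 240 mL/cup = 92.5 mL
cocoa powder: 350 g × 1/6 ÷ 28.35 g/oz ≈ 2.1 oz
bread flour: 90 g × 1/6 ÷ 28.35 g/oz ≈ 0.5 oz
vegetable oil: (2 tbsp + 2 tsp = 8/3 tbsp) × 1/6 ÷ 16 tbsp/cup × 218 g/cup ≈ 6.1 g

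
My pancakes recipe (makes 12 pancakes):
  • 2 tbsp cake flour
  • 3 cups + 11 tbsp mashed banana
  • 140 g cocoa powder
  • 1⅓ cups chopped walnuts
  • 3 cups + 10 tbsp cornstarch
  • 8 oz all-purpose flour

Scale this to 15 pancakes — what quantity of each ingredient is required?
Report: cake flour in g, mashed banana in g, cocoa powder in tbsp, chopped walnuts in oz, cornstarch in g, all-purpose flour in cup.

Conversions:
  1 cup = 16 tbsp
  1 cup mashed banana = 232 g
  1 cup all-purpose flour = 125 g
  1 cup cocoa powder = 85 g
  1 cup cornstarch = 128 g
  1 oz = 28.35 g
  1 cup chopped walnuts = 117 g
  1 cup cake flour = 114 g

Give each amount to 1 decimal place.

Scaling factor: 15/12 = 5/4 = 1.25.
cake flour: 2 tbsp × 5/4 ÷ 16 tbsp/cup × 114 g/cup ≈ 17.8 g
mashed banana: (3 cup + 11 tbsp = 3.6875 cup) × 5/4 × 232 g/cup ≈ 1069.4 g
cocoa powder: 140 g × 5/4 ÷ 85 g/cup × 16 tbsp/cup ≈ 32.9 tbsp
chopped walnuts: 4/3 cup × 5/4 × 117 g/cup ÷ 28.35 g/oz ≈ 6.9 oz
cornstarch: (3 cup + 10 tbsp = 3.625 cup) × 5/4 × 128 g/cup = 580.0 g
all-purpose flour: 8 oz × 5/4 × 28.35 g/oz ÷ 125 g/cup ≈ 2.3 cup

cake flour: 17.8 g; mashed banana: 1069.4 g; cocoa powder: 32.9 tbsp; chopped walnuts: 6.9 oz; cornstarch: 580.0 g; all-purpose flour: 2.3 cup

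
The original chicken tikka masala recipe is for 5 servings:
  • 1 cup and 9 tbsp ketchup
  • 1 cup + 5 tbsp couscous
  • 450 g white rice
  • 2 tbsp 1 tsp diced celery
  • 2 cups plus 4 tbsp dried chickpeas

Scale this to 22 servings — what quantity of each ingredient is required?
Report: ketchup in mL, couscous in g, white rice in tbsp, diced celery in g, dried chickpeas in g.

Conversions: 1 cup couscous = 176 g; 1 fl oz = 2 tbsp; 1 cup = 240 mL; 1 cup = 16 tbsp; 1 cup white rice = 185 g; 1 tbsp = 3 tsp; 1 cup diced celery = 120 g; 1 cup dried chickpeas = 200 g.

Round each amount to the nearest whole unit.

Scaling factor: 22/5 = 4.4.
ketchup: (1 cup + 9 tbsp = 1.5625 cup) × 22/5 × 240 mL/cup = 1650 mL
couscous: (1 cup + 5 tbsp = 1.3125 cup) × 22/5 × 176 g/cup ≈ 1016 g
white rice: 450 g × 22/5 ÷ 185 g/cup × 16 tbsp/cup ≈ 171 tbsp
diced celery: (2 tbsp + 1 tsp = 7/3 tbsp) × 22/5 ÷ 16 tbsp/cup × 120 g/cup = 77 g
dried chickpeas: (2 cup + 4 tbsp = 2.25 cup) × 22/5 × 200 g/cup = 1980 g

ketchup: 1650 mL; couscous: 1016 g; white rice: 171 tbsp; diced celery: 77 g; dried chickpeas: 1980 g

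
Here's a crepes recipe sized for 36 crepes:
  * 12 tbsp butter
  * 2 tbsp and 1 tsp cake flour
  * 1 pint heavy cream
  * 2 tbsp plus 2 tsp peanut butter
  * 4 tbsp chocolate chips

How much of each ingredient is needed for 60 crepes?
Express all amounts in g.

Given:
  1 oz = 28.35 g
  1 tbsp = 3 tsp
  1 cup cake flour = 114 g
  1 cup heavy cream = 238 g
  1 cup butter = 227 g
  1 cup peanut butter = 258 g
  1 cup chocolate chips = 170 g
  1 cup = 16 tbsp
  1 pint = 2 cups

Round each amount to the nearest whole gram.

butter: 284 g; cake flour: 28 g; heavy cream: 793 g; peanut butter: 72 g; chocolate chips: 71 g

Scaling factor: 60/36 = 5/3.
butter: 12 tbsp × 5/3 ÷ 16 tbsp/cup × 227 g/cup ≈ 284 g
cake flour: (2 tbsp + 1 tsp = 7/3 tbsp) × 5/3 ÷ 16 tbsp/cup × 114 g/cup ≈ 28 g
heavy cream: 1 pint × 5/3 × 2 cup/pint × 238 g/cup ≈ 793 g
peanut butter: (2 tbsp + 2 tsp = 8/3 tbsp) × 5/3 ÷ 16 tbsp/cup × 258 g/cup ≈ 72 g
chocolate chips: 4 tbsp × 5/3 ÷ 16 tbsp/cup × 170 g/cup ≈ 71 g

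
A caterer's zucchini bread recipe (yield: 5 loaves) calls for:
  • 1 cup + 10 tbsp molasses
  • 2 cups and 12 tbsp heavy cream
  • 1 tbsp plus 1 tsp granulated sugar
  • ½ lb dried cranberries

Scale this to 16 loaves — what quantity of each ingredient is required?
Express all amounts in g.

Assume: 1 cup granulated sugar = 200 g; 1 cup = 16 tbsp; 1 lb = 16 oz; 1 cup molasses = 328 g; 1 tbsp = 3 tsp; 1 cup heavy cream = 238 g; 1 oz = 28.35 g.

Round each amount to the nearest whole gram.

Scaling factor: 16/5 = 3.2.
molasses: (1 cup + 10 tbsp = 1.625 cup) × 16/5 × 328 g/cup ≈ 1706 g
heavy cream: (2 cup + 12 tbsp = 2.75 cup) × 16/5 × 238 g/cup ≈ 2094 g
granulated sugar: (1 tbsp + 1 tsp = 4/3 tbsp) × 16/5 ÷ 16 tbsp/cup × 200 g/cup ≈ 53 g
dried cranberries: 0.5 lb × 16/5 × 16 oz/lb × 28.35 g/oz ≈ 726 g

molasses: 1706 g; heavy cream: 2094 g; granulated sugar: 53 g; dried cranberries: 726 g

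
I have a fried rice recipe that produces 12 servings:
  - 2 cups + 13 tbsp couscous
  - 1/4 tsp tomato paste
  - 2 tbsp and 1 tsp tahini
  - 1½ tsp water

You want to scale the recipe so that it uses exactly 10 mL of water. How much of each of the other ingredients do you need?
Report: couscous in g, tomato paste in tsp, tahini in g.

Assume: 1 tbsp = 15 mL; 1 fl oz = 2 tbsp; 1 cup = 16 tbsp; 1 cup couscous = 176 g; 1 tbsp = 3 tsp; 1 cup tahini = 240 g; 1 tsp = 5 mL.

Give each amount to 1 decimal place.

couscous: 660.0 g; tomato paste: 0.3 tsp; tahini: 46.7 g

The original recipe has 7.5 mL of water, so the scaling factor is 10 ÷ 7.5 = 4/3.
couscous: (2 cup + 13 tbsp = 2.8125 cup) × 4/3 × 176 g/cup = 660.0 g
tomato paste: 0.25 tsp × 4/3 ≈ 0.3 tsp
tahini: (2 tbsp + 1 tsp = 7/3 tbsp) × 4/3 ÷ 16 tbsp/cup × 240 g/cup ≈ 46.7 g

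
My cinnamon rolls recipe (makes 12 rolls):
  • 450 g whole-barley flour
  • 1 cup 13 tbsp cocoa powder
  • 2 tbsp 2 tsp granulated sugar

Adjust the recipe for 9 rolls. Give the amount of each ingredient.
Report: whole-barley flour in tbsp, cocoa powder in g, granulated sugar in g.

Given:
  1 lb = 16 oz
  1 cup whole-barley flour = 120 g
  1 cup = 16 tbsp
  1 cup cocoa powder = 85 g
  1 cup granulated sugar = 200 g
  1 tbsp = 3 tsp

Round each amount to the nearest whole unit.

Scaling factor: 9/12 = 3/4 = 0.75.
whole-barley flour: 450 g × 3/4 ÷ 120 g/cup × 16 tbsp/cup = 45 tbsp
cocoa powder: (1 cup + 13 tbsp = 1.8125 cup) × 3/4 × 85 g/cup ≈ 116 g
granulated sugar: (2 tbsp + 2 tsp = 8/3 tbsp) × 3/4 ÷ 16 tbsp/cup × 200 g/cup = 25 g

whole-barley flour: 45 tbsp; cocoa powder: 116 g; granulated sugar: 25 g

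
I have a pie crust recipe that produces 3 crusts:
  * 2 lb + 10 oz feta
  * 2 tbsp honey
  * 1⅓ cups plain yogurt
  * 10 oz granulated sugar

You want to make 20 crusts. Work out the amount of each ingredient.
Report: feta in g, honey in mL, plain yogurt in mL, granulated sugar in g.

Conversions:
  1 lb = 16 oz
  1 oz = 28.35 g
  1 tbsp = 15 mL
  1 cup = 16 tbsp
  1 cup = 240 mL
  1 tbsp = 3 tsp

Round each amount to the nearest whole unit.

feta: 7938 g; honey: 200 mL; plain yogurt: 2133 mL; granulated sugar: 1890 g

Scaling factor: 20/3.
feta: (2 lb + 10 oz = 2.625 lb) × 20/3 × 16 oz/lb × 28.35 g/oz = 7938 g
honey: 2 tbsp × 20/3 × 15 mL/tbsp = 200 mL
plain yogurt: 4/3 cup × 20/3 × 240 mL/cup ≈ 2133 mL
granulated sugar: 10 oz × 20/3 × 28.35 g/oz = 1890 g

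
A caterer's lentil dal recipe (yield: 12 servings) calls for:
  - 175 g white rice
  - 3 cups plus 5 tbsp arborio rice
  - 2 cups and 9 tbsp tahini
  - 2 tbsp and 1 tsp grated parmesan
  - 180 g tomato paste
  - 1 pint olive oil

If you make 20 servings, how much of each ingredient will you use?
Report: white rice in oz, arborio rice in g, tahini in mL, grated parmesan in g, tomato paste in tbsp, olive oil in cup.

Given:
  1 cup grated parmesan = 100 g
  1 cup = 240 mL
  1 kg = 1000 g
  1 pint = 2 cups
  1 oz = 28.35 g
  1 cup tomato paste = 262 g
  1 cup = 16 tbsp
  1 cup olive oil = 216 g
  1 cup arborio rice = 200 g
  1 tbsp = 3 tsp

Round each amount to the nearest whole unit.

white rice: 10 oz; arborio rice: 1104 g; tahini: 1025 mL; grated parmesan: 24 g; tomato paste: 18 tbsp; olive oil: 3 cup

Scaling factor: 20/12 = 5/3.
white rice: 175 g × 5/3 ÷ 28.35 g/oz ≈ 10 oz
arborio rice: (3 cup + 5 tbsp = 3.3125 cup) × 5/3 × 200 g/cup ≈ 1104 g
tahini: (2 cup + 9 tbsp = 2.5625 cup) × 5/3 × 240 mL/cup = 1025 mL
grated parmesan: (2 tbsp + 1 tsp = 7/3 tbsp) × 5/3 ÷ 16 tbsp/cup × 100 g/cup ≈ 24 g
tomato paste: 180 g × 5/3 ÷ 262 g/cup × 16 tbsp/cup ≈ 18 tbsp
olive oil: 1 pint × 5/3 × 2 cup/pint ≈ 3 cup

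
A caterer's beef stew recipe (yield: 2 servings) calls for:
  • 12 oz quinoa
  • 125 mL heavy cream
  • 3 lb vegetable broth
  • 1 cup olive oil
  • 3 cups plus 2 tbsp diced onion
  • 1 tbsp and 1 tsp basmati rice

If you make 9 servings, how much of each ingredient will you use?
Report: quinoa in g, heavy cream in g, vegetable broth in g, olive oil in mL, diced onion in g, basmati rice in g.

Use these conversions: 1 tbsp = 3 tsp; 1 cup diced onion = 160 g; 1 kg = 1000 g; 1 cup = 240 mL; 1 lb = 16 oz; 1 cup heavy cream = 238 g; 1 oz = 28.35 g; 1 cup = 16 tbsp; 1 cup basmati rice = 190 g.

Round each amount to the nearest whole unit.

quinoa: 1531 g; heavy cream: 558 g; vegetable broth: 6124 g; olive oil: 1080 mL; diced onion: 2250 g; basmati rice: 71 g

Scaling factor: 9/2 = 4.5.
quinoa: 12 oz × 9/2 × 28.35 g/oz ≈ 1531 g
heavy cream: 125 mL × 9/2 ÷ 240 mL/cup × 238 g/cup ≈ 558 g
vegetable broth: 3 lb × 9/2 × 16 oz/lb × 28.35 g/oz ≈ 6124 g
olive oil: 1 cup × 9/2 × 240 mL/cup = 1080 mL
diced onion: (3 cup + 2 tbsp = 3.125 cup) × 9/2 × 160 g/cup = 2250 g
basmati rice: (1 tbsp + 1 tsp = 4/3 tbsp) × 9/2 ÷ 16 tbsp/cup × 190 g/cup ≈ 71 g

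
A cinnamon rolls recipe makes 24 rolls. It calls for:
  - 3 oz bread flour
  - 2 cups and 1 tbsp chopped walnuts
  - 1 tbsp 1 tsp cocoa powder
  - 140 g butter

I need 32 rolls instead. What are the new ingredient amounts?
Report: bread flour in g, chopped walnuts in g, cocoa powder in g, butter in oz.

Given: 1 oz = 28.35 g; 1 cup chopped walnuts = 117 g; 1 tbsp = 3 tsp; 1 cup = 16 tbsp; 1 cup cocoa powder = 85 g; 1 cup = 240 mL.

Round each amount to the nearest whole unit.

bread flour: 113 g; chopped walnuts: 322 g; cocoa powder: 9 g; butter: 7 oz

Scaling factor: 32/24 = 4/3.
bread flour: 3 oz × 4/3 × 28.35 g/oz ≈ 113 g
chopped walnuts: (2 cup + 1 tbsp = 2.0625 cup) × 4/3 × 117 g/cup ≈ 322 g
cocoa powder: (1 tbsp + 1 tsp = 4/3 tbsp) × 4/3 ÷ 16 tbsp/cup × 85 g/cup ≈ 9 g
butter: 140 g × 4/3 ÷ 28.35 g/oz ≈ 7 oz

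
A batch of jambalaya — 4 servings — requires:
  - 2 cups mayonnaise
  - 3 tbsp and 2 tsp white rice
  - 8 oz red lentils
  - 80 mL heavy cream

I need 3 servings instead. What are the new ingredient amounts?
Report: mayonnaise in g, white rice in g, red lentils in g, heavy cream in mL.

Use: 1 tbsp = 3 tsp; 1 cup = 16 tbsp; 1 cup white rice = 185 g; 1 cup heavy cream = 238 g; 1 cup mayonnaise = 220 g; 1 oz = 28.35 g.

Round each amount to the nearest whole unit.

Scaling factor: 3/4 = 0.75.
mayonnaise: 2 cup × 3/4 × 220 g/cup = 330 g
white rice: (3 tbsp + 2 tsp = 11/3 tbsp) × 3/4 ÷ 16 tbsp/cup × 185 g/cup ≈ 32 g
red lentils: 8 oz × 3/4 × 28.35 g/oz ≈ 170 g
heavy cream: 80 mL × 3/4 = 60 mL

mayonnaise: 330 g; white rice: 32 g; red lentils: 170 g; heavy cream: 60 mL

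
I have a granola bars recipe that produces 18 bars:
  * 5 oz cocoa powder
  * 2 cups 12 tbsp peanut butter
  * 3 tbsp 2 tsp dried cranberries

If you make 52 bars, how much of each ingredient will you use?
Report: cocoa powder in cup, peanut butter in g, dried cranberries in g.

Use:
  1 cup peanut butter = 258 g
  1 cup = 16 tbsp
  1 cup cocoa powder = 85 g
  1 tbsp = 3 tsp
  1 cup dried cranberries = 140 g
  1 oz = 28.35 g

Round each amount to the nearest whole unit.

Scaling factor: 52/18 = 26/9.
cocoa powder: 5 oz × 26/9 × 28.35 g/oz ÷ 85 g/cup ≈ 5 cup
peanut butter: (2 cup + 12 tbsp = 2.75 cup) × 26/9 × 258 g/cup ≈ 2050 g
dried cranberries: (3 tbsp + 2 tsp = 11/3 tbsp) × 26/9 ÷ 16 tbsp/cup × 140 g/cup ≈ 93 g

cocoa powder: 5 cup; peanut butter: 2050 g; dried cranberries: 93 g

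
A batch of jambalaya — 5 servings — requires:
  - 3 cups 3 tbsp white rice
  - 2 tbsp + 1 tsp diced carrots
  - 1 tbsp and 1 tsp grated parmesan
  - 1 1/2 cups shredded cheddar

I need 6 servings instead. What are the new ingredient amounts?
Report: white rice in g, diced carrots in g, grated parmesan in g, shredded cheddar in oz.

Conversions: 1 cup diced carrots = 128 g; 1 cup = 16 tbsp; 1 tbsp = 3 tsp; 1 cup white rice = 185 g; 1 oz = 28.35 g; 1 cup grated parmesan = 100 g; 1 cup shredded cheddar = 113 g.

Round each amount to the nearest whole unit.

Scaling factor: 6/5 = 1.2.
white rice: (3 cup + 3 tbsp = 3.1875 cup) × 6/5 × 185 g/cup ≈ 708 g
diced carrots: (2 tbsp + 1 tsp = 7/3 tbsp) × 6/5 ÷ 16 tbsp/cup × 128 g/cup ≈ 22 g
grated parmesan: (1 tbsp + 1 tsp = 4/3 tbsp) × 6/5 ÷ 16 tbsp/cup × 100 g/cup = 10 g
shredded cheddar: 1.5 cup × 6/5 × 113 g/cup ÷ 28.35 g/oz ≈ 7 oz

white rice: 708 g; diced carrots: 22 g; grated parmesan: 10 g; shredded cheddar: 7 oz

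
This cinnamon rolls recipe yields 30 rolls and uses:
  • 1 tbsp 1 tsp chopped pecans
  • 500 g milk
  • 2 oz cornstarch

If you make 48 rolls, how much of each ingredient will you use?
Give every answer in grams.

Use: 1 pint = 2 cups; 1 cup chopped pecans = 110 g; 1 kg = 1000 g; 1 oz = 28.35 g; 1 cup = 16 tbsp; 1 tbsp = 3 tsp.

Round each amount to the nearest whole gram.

chopped pecans: 15 g; milk: 800 g; cornstarch: 91 g

Scaling factor: 48/30 = 8/5 = 1.6.
chopped pecans: (1 tbsp + 1 tsp = 4/3 tbsp) × 8/5 ÷ 16 tbsp/cup × 110 g/cup ≈ 15 g
milk: 500 g × 8/5 = 800 g
cornstarch: 2 oz × 8/5 × 28.35 g/oz ≈ 91 g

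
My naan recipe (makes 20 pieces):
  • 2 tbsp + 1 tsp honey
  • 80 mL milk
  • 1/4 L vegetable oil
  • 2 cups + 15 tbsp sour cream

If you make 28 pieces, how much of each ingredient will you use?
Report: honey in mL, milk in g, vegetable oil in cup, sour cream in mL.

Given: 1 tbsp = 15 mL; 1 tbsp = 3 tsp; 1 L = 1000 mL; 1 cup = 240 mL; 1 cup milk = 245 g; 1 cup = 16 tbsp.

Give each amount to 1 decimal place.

honey: 49.0 mL; milk: 114.3 g; vegetable oil: 1.5 cup; sour cream: 987.0 mL

Scaling factor: 28/20 = 7/5 = 1.4.
honey: (2 tbsp + 1 tsp = 7/3 tbsp) × 7/5 × 15 mL/tbsp = 49.0 mL
milk: 80 mL × 7/5 ÷ 240 mL/cup × 245 g/cup ≈ 114.3 g
vegetable oil: 0.25 L × 7/5 × 1000 mL/L ÷ 240 mL/cup ≈ 1.5 cup
sour cream: (2 cup + 15 tbsp = 2.9375 cup) × 7/5 × 240 mL/cup = 987.0 mL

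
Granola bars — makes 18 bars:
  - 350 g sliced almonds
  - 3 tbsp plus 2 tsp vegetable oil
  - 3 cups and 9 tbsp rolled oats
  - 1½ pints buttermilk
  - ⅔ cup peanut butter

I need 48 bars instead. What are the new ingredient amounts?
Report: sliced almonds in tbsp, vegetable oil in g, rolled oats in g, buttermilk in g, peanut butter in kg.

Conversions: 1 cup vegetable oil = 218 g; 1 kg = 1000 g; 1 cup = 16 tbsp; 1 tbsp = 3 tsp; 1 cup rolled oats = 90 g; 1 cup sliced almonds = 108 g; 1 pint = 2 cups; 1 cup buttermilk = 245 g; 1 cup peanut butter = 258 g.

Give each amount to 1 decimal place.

Scaling factor: 48/18 = 8/3.
sliced almonds: 350 g × 8/3 ÷ 108 g/cup × 16 tbsp/cup ≈ 138.3 tbsp
vegetable oil: (3 tbsp + 2 tsp = 11/3 tbsp) × 8/3 ÷ 16 tbsp/cup × 218 g/cup ≈ 133.2 g
rolled oats: (3 cup + 9 tbsp = 3.5625 cup) × 8/3 × 90 g/cup = 855.0 g
buttermilk: 1.5 pint × 8/3 × 2 cup/pint × 245 g/cup = 1960.0 g
peanut butter: 2/3 cup × 8/3 × 258 g/cup ÷ 1000 g/kg ≈ 0.5 kg

sliced almonds: 138.3 tbsp; vegetable oil: 133.2 g; rolled oats: 855.0 g; buttermilk: 1960.0 g; peanut butter: 0.5 kg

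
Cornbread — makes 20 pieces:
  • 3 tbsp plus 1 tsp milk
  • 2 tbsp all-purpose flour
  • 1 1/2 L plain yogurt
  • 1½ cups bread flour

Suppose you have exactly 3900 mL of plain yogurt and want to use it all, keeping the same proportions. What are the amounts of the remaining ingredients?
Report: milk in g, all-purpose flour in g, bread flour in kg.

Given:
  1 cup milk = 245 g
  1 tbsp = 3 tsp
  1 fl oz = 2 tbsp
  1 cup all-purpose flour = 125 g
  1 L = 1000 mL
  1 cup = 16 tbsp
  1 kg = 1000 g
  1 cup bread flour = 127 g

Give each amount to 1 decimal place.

milk: 132.7 g; all-purpose flour: 40.6 g; bread flour: 0.5 kg

The original recipe has 1500 mL of plain yogurt, so the scaling factor is 3900 ÷ 1500 = 13/5 = 2.6.
milk: (3 tbsp + 1 tsp = 10/3 tbsp) × 13/5 ÷ 16 tbsp/cup × 245 g/cup ≈ 132.7 g
all-purpose flour: 2 tbsp × 13/5 ÷ 16 tbsp/cup × 125 g/cup ≈ 40.6 g
bread flour: 1.5 cup × 13/5 × 127 g/cup ÷ 1000 g/kg ≈ 0.5 kg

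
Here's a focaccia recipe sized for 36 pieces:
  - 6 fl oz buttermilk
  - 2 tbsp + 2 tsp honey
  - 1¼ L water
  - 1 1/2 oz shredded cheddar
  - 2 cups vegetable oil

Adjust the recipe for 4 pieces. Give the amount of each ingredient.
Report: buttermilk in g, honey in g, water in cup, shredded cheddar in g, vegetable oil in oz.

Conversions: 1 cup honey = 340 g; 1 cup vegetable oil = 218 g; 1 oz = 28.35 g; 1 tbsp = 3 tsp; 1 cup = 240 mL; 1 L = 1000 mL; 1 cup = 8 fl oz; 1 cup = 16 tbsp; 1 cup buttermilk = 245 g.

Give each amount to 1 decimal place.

Scaling factor: 4/36 = 1/9.
buttermilk: 6 fl oz × 1/9 ÷ 8 fl oz/cup × 245 g/cup ≈ 20.4 g
honey: (2 tbsp + 2 tsp = 8/3 tbsp) × 1/9 ÷ 16 tbsp/cup × 340 g/cup ≈ 6.3 g
water: 1.25 L × 1/9 × 1000 mL/L ÷ 240 mL/cup ≈ 0.6 cup
shredded cheddar: 1.5 oz × 1/9 × 28.35 g/oz ≈ 4.7 g
vegetable oil: 2 cup × 1/9 × 218 g/cup ÷ 28.35 g/oz ≈ 1.7 oz

buttermilk: 20.4 g; honey: 6.3 g; water: 0.6 cup; shredded cheddar: 4.7 g; vegetable oil: 1.7 oz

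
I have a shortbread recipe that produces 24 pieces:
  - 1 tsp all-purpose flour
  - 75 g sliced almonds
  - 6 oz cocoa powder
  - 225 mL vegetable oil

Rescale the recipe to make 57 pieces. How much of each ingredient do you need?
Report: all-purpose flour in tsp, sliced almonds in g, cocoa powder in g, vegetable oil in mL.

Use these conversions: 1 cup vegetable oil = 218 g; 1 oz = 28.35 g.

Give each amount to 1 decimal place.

Scaling factor: 57/24 = 19/8 = 2.375.
all-purpose flour: 1 tsp × 19/8 ≈ 2.4 tsp
sliced almonds: 75 g × 19/8 ≈ 178.1 g
cocoa powder: 6 oz × 19/8 × 28.35 g/oz ≈ 404.0 g
vegetable oil: 225 mL × 19/8 ≈ 534.4 mL

all-purpose flour: 2.4 tsp; sliced almonds: 178.1 g; cocoa powder: 404.0 g; vegetable oil: 534.4 mL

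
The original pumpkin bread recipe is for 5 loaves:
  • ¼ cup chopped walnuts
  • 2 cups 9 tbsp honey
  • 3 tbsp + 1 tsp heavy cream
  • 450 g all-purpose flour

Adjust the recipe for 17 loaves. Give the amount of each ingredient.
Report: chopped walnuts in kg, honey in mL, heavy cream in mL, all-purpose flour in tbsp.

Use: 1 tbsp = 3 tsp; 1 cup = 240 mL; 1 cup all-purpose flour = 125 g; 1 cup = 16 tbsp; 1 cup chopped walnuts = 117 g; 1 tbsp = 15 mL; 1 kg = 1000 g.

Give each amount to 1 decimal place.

Scaling factor: 17/5 = 3.4.
chopped walnuts: 0.25 cup × 17/5 × 117 g/cup ÷ 1000 g/kg ≈ 0.1 kg
honey: (2 cup + 9 tbsp = 2.5625 cup) × 17/5 × 240 mL/cup = 2091.0 mL
heavy cream: (3 tbsp + 1 tsp = 10/3 tbsp) × 17/5 × 15 mL/tbsp = 170.0 mL
all-purpose flour: 450 g × 17/5 ÷ 125 g/cup × 16 tbsp/cup ≈ 195.8 tbsp

chopped walnuts: 0.1 kg; honey: 2091.0 mL; heavy cream: 170.0 mL; all-purpose flour: 195.8 tbsp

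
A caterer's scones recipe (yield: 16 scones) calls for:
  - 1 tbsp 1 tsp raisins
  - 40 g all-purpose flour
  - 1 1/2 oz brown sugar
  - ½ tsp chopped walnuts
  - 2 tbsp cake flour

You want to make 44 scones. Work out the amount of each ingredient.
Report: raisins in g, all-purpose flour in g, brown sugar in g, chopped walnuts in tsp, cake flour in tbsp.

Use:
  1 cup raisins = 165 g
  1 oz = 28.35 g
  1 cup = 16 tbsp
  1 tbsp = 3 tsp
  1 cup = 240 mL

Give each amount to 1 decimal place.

Scaling factor: 44/16 = 11/4 = 2.75.
raisins: (1 tbsp + 1 tsp = 4/3 tbsp) × 11/4 ÷ 16 tbsp/cup × 165 g/cup ≈ 37.8 g
all-purpose flour: 40 g × 11/4 = 110.0 g
brown sugar: 1.5 oz × 11/4 × 28.35 g/oz ≈ 116.9 g
chopped walnuts: 0.5 tsp × 11/4 ≈ 1.4 tsp
cake flour: 2 tbsp × 11/4 = 5.5 tbsp

raisins: 37.8 g; all-purpose flour: 110.0 g; brown sugar: 116.9 g; chopped walnuts: 1.4 tsp; cake flour: 5.5 tbsp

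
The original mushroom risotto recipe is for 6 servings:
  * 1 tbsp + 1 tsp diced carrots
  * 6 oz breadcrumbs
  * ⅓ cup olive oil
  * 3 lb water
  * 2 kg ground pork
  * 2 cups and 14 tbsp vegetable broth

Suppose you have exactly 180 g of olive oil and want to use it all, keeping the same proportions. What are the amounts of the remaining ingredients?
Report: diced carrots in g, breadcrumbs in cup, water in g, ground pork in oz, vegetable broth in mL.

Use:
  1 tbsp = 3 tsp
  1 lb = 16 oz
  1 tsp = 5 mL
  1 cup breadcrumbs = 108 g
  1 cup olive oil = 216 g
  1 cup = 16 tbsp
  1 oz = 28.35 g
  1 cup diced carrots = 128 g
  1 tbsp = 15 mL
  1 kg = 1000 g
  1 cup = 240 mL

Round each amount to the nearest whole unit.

diced carrots: 27 g; breadcrumbs: 4 cup; water: 3402 g; ground pork: 176 oz; vegetable broth: 1725 mL

The original recipe has 72 g of olive oil, so the scaling factor is 180 ÷ 72 = 5/2 = 2.5.
diced carrots: (1 tbsp + 1 tsp = 4/3 tbsp) × 5/2 ÷ 16 tbsp/cup × 128 g/cup ≈ 27 g
breadcrumbs: 6 oz × 5/2 × 28.35 g/oz ÷ 108 g/cup ≈ 4 cup
water: 3 lb × 5/2 × 16 oz/lb × 28.35 g/oz = 3402 g
ground pork: 2 kg × 5/2 × 1000 g/kg ÷ 28.35 g/oz ≈ 176 oz
vegetable broth: (2 cup + 14 tbsp = 2.875 cup) × 5/2 × 240 mL/cup = 1725 mL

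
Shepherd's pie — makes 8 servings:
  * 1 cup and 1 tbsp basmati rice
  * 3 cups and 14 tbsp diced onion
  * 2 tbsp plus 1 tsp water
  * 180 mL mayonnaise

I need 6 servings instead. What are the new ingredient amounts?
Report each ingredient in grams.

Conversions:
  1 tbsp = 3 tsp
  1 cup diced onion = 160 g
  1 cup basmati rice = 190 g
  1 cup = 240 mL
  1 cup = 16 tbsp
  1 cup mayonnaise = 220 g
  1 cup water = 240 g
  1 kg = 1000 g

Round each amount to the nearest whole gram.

Scaling factor: 6/8 = 3/4 = 0.75.
basmati rice: (1 cup + 1 tbsp = 1.0625 cup) × 3/4 × 190 g/cup ≈ 151 g
diced onion: (3 cup + 14 tbsp = 3.875 cup) × 3/4 × 160 g/cup = 465 g
water: (2 tbsp + 1 tsp = 7/3 tbsp) × 3/4 ÷ 16 tbsp/cup × 240 g/cup ≈ 26 g
mayonnaise: 180 mL × 3/4 ÷ 240 mL/cup × 220 g/cup ≈ 124 g

basmati rice: 151 g; diced onion: 465 g; water: 26 g; mayonnaise: 124 g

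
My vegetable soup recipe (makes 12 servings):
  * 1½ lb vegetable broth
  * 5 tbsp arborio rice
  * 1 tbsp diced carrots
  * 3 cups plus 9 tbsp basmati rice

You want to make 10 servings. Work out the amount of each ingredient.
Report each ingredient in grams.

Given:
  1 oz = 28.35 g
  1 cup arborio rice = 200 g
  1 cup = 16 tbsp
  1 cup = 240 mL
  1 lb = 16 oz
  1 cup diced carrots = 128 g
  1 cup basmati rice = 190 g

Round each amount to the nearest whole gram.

vegetable broth: 567 g; arborio rice: 52 g; diced carrots: 7 g; basmati rice: 564 g

Scaling factor: 10/12 = 5/6.
vegetable broth: 1.5 lb × 5/6 × 16 oz/lb × 28.35 g/oz = 567 g
arborio rice: 5 tbsp × 5/6 ÷ 16 tbsp/cup × 200 g/cup ≈ 52 g
diced carrots: 1 tbsp × 5/6 ÷ 16 tbsp/cup × 128 g/cup ≈ 7 g
basmati rice: (3 cup + 9 tbsp = 3.5625 cup) × 5/6 × 190 g/cup ≈ 564 g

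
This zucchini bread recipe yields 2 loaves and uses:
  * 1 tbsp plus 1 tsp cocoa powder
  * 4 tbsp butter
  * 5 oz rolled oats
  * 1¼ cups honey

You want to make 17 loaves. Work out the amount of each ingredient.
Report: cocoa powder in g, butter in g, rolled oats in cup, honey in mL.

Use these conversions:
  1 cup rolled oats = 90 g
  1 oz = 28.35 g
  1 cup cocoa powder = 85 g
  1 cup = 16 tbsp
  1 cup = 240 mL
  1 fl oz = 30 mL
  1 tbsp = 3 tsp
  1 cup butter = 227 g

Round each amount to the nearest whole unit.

cocoa powder: 60 g; butter: 482 g; rolled oats: 13 cup; honey: 2550 mL

Scaling factor: 17/2 = 8.5.
cocoa powder: (1 tbsp + 1 tsp = 4/3 tbsp) × 17/2 ÷ 16 tbsp/cup × 85 g/cup ≈ 60 g
butter: 4 tbsp × 17/2 ÷ 16 tbsp/cup × 227 g/cup ≈ 482 g
rolled oats: 5 oz × 17/2 × 28.35 g/oz ÷ 90 g/cup ≈ 13 cup
honey: 1.25 cup × 17/2 × 240 mL/cup = 2550 mL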